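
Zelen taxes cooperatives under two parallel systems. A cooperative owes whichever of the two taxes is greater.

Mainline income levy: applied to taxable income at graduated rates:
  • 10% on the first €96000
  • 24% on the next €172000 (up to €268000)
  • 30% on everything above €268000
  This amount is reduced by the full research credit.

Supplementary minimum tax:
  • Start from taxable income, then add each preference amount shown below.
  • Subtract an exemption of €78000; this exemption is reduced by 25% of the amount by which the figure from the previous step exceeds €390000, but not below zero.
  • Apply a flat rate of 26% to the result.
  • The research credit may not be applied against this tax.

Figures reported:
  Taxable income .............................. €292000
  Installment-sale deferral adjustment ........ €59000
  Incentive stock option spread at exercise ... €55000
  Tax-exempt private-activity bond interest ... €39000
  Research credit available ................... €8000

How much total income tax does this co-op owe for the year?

€98995

Supplementary minimum tax:
  Adjusted income: €292000 + €59000 + €55000 + €39000 = €445000
  Exemption: €78000 − 25% × (€445000 − €390000) = €78000 − €13750 = €64250
  Base: €445000 − €64250 = €380750
  €380750 × 26% = €98995

Mainline income levy:
  €96000 × 10% = €9600
  €172000 × 24% = €41280
  €24000 × 30% = €7200
  → €58080
  Less research credit €8000 → €50080

€98995 > €50080, so the supplementary minimum tax is the binding amount.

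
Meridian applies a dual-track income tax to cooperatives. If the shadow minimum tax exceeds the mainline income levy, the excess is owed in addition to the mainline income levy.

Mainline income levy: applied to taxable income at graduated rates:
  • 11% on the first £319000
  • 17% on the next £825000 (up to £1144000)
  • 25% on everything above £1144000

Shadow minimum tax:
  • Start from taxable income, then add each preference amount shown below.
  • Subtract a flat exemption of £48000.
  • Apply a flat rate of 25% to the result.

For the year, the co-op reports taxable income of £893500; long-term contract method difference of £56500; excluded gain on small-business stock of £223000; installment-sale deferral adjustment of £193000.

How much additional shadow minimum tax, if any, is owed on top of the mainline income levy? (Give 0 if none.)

£196745

Shadow minimum tax:
  Adjusted income: £893500 + £56500 + £223000 + £193000 = £1366000
  Less exemption £48000 → base £1318000
  £1318000 × 25% = £329500

Mainline income levy:
  £319000 × 11% = £35090
  £574500 × 17% = £97665
  → £132755

Excess of shadow minimum tax over mainline income levy: £329500 − £132755 = £196745.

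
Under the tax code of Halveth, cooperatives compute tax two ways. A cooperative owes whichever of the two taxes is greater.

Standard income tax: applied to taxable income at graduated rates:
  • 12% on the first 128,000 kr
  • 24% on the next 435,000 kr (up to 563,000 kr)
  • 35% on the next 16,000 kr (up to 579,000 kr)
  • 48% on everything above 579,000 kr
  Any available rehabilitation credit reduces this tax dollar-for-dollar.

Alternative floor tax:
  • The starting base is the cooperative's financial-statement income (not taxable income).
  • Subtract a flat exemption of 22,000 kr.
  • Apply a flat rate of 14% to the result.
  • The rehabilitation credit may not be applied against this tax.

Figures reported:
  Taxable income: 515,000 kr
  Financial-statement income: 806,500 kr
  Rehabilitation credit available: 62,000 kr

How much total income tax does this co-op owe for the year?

109,830 kr

Alternative floor tax:
  Base (financial-statement income): 806,500 kr
  Less exemption 22,000 kr → base 784,500 kr
  784,500 kr × 14% = 109,830 kr

Standard income tax:
  128,000 kr × 12% = 15,360 kr
  387,000 kr × 24% = 92,880 kr
  → 108,240 kr
  Less rehabilitation credit 62,000 kr → 46,240 kr

109,830 kr > 46,240 kr, so the alternative floor tax is the binding amount.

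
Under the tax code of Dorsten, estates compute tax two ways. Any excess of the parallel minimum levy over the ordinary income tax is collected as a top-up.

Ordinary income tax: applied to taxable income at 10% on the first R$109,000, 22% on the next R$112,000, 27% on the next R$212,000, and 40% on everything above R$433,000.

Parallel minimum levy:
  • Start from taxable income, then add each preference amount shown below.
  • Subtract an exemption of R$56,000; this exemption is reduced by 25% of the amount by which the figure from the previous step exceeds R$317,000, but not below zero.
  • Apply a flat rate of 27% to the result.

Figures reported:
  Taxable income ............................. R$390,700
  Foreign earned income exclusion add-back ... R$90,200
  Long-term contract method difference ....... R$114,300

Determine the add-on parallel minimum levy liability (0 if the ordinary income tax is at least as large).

Ordinary income tax:
  R$109,000 × 10% = R$10,900
  R$112,000 × 22% = R$24,640
  R$169,700 × 27% = R$45,819
  → R$81,359

Parallel minimum levy:
  Adjusted income: R$390,700 + R$90,200 + R$114,300 = R$595,200
  Exemption: 25% × (R$595,200 − R$317,000) = R$69,550 ≥ R$56,000, so the exemption is fully phased out
  Base: R$595,200 − R$0 = R$595,200
  R$595,200 × 27% = R$160,704

Excess of parallel minimum levy over ordinary income tax: R$160,704 − R$81,359 = R$79,345.

R$79,345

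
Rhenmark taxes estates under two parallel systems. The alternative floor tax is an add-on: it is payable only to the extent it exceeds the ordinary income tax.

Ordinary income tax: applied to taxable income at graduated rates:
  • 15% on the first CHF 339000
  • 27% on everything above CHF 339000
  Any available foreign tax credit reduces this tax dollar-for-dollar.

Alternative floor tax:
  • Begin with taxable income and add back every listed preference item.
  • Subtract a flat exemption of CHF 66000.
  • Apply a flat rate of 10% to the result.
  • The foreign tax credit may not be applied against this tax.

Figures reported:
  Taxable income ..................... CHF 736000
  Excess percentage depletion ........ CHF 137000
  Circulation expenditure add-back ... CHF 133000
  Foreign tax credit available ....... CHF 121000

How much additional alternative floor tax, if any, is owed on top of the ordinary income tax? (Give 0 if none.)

CHF 56960

Ordinary income tax:
  CHF 339000 × 15% = CHF 50850
  CHF 397000 × 27% = CHF 107190
  → CHF 158040
  Less foreign tax credit CHF 121000 → CHF 37040

Alternative floor tax:
  Adjusted income: CHF 736000 + CHF 137000 + CHF 133000 = CHF 1006000
  Less exemption CHF 66000 → base CHF 940000
  CHF 940000 × 10% = CHF 94000

Excess of alternative floor tax over ordinary income tax: CHF 94000 − CHF 37040 = CHF 56960.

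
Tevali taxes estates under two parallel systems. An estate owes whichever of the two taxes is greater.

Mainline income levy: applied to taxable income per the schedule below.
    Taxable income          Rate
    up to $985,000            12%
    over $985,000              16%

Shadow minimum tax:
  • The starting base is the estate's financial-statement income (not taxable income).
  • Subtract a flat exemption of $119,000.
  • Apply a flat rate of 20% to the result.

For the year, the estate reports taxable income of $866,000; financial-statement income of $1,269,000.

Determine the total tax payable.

$230,000

Mainline income levy:
  $866,000 × 12% = $103,920

Shadow minimum tax:
  Base (financial-statement income): $1,269,000
  Less exemption $119,000 → base $1,150,000
  $1,150,000 × 20% = $230,000

$230,000 > $103,920, so the shadow minimum tax is the binding amount.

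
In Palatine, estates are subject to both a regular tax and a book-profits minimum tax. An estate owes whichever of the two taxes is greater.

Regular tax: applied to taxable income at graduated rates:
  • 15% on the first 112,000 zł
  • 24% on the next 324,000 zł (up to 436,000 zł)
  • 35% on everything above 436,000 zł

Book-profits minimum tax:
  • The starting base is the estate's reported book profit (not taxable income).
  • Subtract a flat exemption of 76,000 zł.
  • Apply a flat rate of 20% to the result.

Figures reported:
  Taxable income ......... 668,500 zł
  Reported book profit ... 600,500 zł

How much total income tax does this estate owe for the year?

175,935 zł

Regular tax:
  112,000 zł × 15% = 16,800 zł
  324,000 zł × 24% = 77,760 zł
  232,500 zł × 35% = 81,375 zł
  → 175,935 zł

Book-profits minimum tax:
  Base (reported book profit): 600,500 zł
  Less exemption 76,000 zł → base 524,500 zł
  524,500 zł × 20% = 104,900 zł

175,935 zł > 104,900 zł, so the regular tax governs.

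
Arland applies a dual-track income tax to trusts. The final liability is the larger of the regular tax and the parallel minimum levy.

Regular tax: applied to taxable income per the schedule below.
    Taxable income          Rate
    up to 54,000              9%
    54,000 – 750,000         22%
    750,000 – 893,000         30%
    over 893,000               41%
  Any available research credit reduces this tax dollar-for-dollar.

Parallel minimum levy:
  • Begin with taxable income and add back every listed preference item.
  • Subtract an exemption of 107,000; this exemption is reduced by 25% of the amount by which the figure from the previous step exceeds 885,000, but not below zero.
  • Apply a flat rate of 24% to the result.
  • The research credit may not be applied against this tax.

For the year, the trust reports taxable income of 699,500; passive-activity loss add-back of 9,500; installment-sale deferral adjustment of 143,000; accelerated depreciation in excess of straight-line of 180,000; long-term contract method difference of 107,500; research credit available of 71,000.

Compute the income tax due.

263,070

Parallel minimum levy:
  Adjusted income: 699,500 + 9,500 + 143,000 + 180,000 + 107,500 = 1,139,500
  Exemption: 107,000 − 25% × (1,139,500 − 885,000) = 107,000 − 63,625 = 43,375
  Base: 1,139,500 − 43,375 = 1,096,125
  1,096,125 × 24% = 263,070

Regular tax:
  54,000 × 9% = 4,860
  645,500 × 22% = 142,010
  → 146,870
  Less research credit 71,000 → 75,870

263,070 > 75,870, so the parallel minimum levy is the binding amount.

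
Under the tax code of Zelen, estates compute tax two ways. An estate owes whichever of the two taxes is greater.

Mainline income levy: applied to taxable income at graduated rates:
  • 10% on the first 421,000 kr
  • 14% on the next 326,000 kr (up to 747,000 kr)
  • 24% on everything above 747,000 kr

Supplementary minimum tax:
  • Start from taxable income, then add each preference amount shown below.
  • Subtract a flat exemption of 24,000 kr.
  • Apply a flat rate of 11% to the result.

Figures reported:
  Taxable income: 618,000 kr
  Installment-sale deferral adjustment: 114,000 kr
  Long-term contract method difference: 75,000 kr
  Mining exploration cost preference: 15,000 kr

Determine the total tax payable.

87,780 kr

Supplementary minimum tax:
  Adjusted income: 618,000 kr + 114,000 kr + 75,000 kr + 15,000 kr = 822,000 kr
  Less exemption 24,000 kr → base 798,000 kr
  798,000 kr × 11% = 87,780 kr

Mainline income levy:
  421,000 kr × 10% = 42,100 kr
  197,000 kr × 14% = 27,580 kr
  → 69,680 kr

87,780 kr > 69,680 kr, so the supplementary minimum tax is the binding amount.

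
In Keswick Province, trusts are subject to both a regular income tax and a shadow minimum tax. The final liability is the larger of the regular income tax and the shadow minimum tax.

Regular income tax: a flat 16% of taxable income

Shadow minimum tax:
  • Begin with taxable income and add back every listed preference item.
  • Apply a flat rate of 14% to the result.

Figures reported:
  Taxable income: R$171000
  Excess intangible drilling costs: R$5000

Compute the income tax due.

R$27360

Regular income tax:
  R$171000 × 16% = R$27360

Shadow minimum tax:
  Adjusted income: R$171000 + R$5000 = R$176000
  R$176000 × 14% = R$24640

R$27360 > R$24640, so the regular income tax governs.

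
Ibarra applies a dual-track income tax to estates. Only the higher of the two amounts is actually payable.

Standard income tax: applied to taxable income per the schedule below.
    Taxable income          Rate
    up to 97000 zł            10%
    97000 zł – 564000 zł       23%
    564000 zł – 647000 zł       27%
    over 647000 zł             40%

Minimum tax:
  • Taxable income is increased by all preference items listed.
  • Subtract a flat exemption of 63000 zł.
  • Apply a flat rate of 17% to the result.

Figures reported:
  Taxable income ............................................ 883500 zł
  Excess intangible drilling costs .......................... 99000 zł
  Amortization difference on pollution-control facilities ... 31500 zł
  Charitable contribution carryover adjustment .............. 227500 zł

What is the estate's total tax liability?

Standard income tax:
  97000 zł × 10% = 9700 zł
  467000 zł × 23% = 107410 zł
  83000 zł × 27% = 22410 zł
  236500 zł × 40% = 94600 zł
  → 234120 zł

Minimum tax:
  Adjusted income: 883500 zł + 99000 zł + 31500 zł + 227500 zł = 1241500 zł
  Less exemption 63000 zł → base 1178500 zł
  1178500 zł × 17% = 200345 zł

234120 zł > 200345 zł, so the standard income tax governs.

234120 zł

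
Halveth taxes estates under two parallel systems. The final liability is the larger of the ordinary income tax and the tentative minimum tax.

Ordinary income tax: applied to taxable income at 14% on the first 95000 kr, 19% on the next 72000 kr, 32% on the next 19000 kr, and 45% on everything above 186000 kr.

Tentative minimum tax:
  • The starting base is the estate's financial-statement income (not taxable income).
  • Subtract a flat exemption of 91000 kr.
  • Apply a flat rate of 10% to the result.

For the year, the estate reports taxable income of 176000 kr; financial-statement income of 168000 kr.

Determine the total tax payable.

29860 kr

Tentative minimum tax:
  Base (financial-statement income): 168000 kr
  Less exemption 91000 kr → base 77000 kr
  77000 kr × 10% = 7700 kr

Ordinary income tax:
  95000 kr × 14% = 13300 kr
  72000 kr × 19% = 13680 kr
  9000 kr × 32% = 2880 kr
  → 29860 kr

29860 kr > 7700 kr, so the ordinary income tax governs.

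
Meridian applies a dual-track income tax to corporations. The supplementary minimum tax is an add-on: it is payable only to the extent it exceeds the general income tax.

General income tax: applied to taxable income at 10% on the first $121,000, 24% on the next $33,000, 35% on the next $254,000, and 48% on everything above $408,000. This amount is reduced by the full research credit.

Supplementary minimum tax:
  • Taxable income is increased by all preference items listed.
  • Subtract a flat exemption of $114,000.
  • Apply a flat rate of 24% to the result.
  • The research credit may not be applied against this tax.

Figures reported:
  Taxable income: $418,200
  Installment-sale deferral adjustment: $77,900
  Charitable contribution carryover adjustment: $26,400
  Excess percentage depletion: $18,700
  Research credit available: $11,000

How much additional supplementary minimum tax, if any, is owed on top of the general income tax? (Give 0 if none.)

$0

General income tax:
  $121,000 × 10% = $12,100
  $33,000 × 24% = $7,920
  $254,000 × 35% = $88,900
  $10,200 × 48% = $4,896
  → $113,816
  Less research credit $11,000 → $102,816

Supplementary minimum tax:
  Adjusted income: $418,200 + $77,900 + $26,400 + $18,700 = $541,200
  Less exemption $114,000 → base $427,200
  $427,200 × 24% = $102,528

$102,528 ≤ $102,816, so no add-on is due.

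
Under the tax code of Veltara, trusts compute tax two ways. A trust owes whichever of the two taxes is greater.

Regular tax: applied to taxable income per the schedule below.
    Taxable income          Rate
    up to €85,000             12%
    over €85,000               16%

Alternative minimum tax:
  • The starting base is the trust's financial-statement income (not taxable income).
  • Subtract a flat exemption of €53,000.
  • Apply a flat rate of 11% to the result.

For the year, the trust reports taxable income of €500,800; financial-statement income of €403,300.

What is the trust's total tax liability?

€76,728

Alternative minimum tax:
  Base (financial-statement income): €403,300
  Less exemption €53,000 → base €350,300
  €350,300 × 11% = €38,533

Regular tax:
  €85,000 × 12% = €10,200
  €415,800 × 16% = €66,528
  → €76,728

€76,728 > €38,533, so the regular tax governs.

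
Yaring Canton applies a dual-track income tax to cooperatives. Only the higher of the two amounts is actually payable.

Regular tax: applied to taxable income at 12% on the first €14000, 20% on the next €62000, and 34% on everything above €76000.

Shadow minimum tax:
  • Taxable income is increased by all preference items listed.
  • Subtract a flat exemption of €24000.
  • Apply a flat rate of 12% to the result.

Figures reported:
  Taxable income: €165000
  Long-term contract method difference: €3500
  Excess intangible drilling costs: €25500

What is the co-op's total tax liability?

Shadow minimum tax:
  Adjusted income: €165000 + €3500 + €25500 = €194000
  Less exemption €24000 → base €170000
  €170000 × 12% = €20400

Regular tax:
  €14000 × 12% = €1680
  €62000 × 20% = €12400
  €89000 × 34% = €30260
  → €44340

€44340 > €20400, so the regular tax governs.

€44340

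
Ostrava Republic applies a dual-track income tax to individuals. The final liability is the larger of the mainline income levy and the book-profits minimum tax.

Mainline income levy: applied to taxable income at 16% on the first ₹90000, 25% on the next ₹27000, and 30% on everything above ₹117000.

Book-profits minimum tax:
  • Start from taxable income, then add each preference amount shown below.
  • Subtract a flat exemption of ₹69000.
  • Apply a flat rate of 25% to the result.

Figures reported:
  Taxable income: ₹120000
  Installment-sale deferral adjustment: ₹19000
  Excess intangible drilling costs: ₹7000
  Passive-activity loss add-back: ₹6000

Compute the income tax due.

Book-profits minimum tax:
  Adjusted income: ₹120000 + ₹19000 + ₹7000 + ₹6000 = ₹152000
  Less exemption ₹69000 → base ₹83000
  ₹83000 × 25% = ₹20750

Mainline income levy:
  ₹90000 × 16% = ₹14400
  ₹27000 × 25% = ₹6750
  ₹3000 × 30% = ₹900
  → ₹22050

₹22050 > ₹20750, so the mainline income levy governs.

₹22050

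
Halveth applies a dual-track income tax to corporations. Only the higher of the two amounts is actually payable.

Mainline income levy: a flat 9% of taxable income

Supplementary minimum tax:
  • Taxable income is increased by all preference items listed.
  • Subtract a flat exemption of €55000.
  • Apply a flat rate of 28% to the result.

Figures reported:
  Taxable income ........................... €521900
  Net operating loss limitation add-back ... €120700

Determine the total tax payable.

Supplementary minimum tax:
  Adjusted income: €521900 + €120700 = €642600
  Less exemption €55000 → base €587600
  €587600 × 28% = €164528

Mainline income levy:
  €521900 × 9% = €46971

€164528 > €46971, so the supplementary minimum tax is the binding amount.

€164528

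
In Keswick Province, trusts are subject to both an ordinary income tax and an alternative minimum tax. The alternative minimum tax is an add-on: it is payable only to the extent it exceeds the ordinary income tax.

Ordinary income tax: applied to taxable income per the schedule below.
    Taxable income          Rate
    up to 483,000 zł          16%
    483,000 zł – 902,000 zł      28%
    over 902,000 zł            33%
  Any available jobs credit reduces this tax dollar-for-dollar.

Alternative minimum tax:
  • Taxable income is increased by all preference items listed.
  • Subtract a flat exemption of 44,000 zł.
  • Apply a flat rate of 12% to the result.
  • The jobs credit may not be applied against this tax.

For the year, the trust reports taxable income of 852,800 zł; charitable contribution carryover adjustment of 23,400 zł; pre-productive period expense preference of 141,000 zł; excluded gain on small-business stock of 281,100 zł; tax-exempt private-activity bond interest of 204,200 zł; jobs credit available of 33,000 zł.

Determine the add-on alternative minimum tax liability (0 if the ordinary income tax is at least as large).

Ordinary income tax:
  483,000 zł × 16% = 77,280 zł
  369,800 zł × 28% = 103,544 zł
  → 180,824 zł
  Less jobs credit 33,000 zł → 147,824 zł

Alternative minimum tax:
  Adjusted income: 852,800 zł + 23,400 zł + 141,000 zł + 281,100 zł + 204,200 zł = 1,502,500 zł
  Less exemption 44,000 zł → base 1,458,500 zł
  1,458,500 zł × 12% = 175,020 zł

Excess of alternative minimum tax over ordinary income tax: 175,020 zł − 147,824 zł = 27,196 zł.

27,196 zł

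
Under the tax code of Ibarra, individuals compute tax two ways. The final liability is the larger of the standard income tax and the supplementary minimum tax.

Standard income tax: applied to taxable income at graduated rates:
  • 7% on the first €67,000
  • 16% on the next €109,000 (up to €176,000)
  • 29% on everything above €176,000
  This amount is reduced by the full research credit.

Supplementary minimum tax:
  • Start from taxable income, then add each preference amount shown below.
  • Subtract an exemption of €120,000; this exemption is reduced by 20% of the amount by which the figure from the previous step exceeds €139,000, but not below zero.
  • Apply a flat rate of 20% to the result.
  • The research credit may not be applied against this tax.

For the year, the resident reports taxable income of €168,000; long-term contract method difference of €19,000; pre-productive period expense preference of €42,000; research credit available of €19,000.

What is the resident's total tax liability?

€25,400

Standard income tax:
  €67,000 × 7% = €4,690
  €101,000 × 16% = €16,160
  → €20,850
  Less research credit €19,000 → €1,850

Supplementary minimum tax:
  Adjusted income: €168,000 + €19,000 + €42,000 = €229,000
  Exemption: €120,000 − 20% × (€229,000 − €139,000) = €120,000 − €18,000 = €102,000
  Base: €229,000 − €102,000 = €127,000
  €127,000 × 20% = €25,400

€25,400 > €1,850, so the supplementary minimum tax is the binding amount.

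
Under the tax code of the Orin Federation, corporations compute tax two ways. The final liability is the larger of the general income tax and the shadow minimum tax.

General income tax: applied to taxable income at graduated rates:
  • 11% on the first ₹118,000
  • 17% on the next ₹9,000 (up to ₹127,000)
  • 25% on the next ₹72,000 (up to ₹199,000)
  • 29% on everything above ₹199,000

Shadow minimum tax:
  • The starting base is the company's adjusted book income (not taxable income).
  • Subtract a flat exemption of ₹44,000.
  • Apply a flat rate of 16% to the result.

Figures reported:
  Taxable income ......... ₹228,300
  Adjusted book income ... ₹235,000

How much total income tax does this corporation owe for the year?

₹41,007

General income tax:
  ₹118,000 × 11% = ₹12,980
  ₹9,000 × 17% = ₹1,530
  ₹72,000 × 25% = ₹18,000
  ₹29,300 × 29% = ₹8,497
  → ₹41,007

Shadow minimum tax:
  Base (adjusted book income): ₹235,000
  Less exemption ₹44,000 → base ₹191,000
  ₹191,000 × 16% = ₹30,560

₹41,007 > ₹30,560, so the general income tax governs.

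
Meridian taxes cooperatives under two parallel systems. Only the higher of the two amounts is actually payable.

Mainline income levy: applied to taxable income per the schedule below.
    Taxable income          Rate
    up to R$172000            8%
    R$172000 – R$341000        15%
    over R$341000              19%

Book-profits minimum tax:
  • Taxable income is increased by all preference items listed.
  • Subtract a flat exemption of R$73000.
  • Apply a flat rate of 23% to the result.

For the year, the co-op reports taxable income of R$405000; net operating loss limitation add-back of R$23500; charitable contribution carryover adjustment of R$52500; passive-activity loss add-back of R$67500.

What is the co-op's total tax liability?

Book-profits minimum tax:
  Adjusted income: R$405000 + R$23500 + R$52500 + R$67500 = R$548500
  Less exemption R$73000 → base R$475500
  R$475500 × 23% = R$109365

Mainline income levy:
  R$172000 × 8% = R$13760
  R$169000 × 15% = R$25350
  R$64000 × 19% = R$12160
  → R$51270

R$109365 > R$51270, so the book-profits minimum tax is the binding amount.

R$109365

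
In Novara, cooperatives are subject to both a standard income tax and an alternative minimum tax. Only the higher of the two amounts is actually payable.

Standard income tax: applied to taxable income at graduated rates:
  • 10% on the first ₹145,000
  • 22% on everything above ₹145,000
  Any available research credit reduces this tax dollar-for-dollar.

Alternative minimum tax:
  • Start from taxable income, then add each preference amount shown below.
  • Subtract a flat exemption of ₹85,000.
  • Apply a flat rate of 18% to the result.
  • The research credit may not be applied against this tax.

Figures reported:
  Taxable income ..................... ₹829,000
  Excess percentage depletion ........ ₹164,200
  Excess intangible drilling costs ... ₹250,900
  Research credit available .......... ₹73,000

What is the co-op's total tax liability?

Alternative minimum tax:
  Adjusted income: ₹829,000 + ₹164,200 + ₹250,900 = ₹1,244,100
  Less exemption ₹85,000 → base ₹1,159,100
  ₹1,159,100 × 18% = ₹208,638

Standard income tax:
  ₹145,000 × 10% = ₹14,500
  ₹684,000 × 22% = ₹150,480
  → ₹164,980
  Less research credit ₹73,000 → ₹91,980

₹208,638 > ₹91,980, so the alternative minimum tax is the binding amount.

₹208,638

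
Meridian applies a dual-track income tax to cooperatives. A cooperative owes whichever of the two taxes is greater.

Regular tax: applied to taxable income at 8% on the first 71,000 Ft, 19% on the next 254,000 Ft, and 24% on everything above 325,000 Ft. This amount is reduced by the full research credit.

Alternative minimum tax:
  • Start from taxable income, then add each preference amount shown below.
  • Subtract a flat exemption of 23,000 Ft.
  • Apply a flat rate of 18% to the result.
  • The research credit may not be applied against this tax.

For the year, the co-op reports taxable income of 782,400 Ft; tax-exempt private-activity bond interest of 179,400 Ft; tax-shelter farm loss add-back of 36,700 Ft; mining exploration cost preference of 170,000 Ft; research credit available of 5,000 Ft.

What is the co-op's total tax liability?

Regular tax:
  71,000 Ft × 8% = 5,680 Ft
  254,000 Ft × 19% = 48,260 Ft
  457,400 Ft × 24% = 109,776 Ft
  → 163,716 Ft
  Less research credit 5,000 Ft → 158,716 Ft

Alternative minimum tax:
  Adjusted income: 782,400 Ft + 179,400 Ft + 36,700 Ft + 170,000 Ft = 1,168,500 Ft
  Less exemption 23,000 Ft → base 1,145,500 Ft
  1,145,500 Ft × 18% = 206,190 Ft

206,190 Ft > 158,716 Ft, so the alternative minimum tax is the binding amount.

206,190 Ft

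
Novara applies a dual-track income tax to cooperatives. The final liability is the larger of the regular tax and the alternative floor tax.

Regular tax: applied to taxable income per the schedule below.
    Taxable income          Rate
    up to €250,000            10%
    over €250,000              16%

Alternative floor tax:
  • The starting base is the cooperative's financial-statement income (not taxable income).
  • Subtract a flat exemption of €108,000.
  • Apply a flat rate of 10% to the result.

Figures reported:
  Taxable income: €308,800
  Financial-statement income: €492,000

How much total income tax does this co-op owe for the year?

€38,400

Alternative floor tax:
  Base (financial-statement income): €492,000
  Less exemption €108,000 → base €384,000
  €384,000 × 10% = €38,400

Regular tax:
  €250,000 × 10% = €25,000
  €58,800 × 16% = €9,408
  → €34,408

€38,400 > €34,408, so the alternative floor tax is the binding amount.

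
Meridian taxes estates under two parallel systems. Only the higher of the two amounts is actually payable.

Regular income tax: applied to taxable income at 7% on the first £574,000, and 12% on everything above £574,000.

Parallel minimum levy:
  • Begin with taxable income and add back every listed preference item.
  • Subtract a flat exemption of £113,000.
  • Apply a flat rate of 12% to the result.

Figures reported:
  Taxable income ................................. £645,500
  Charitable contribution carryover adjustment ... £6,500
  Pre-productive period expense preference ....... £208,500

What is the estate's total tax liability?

£89,700

Parallel minimum levy:
  Adjusted income: £645,500 + £6,500 + £208,500 = £860,500
  Less exemption £113,000 → base £747,500
  £747,500 × 12% = £89,700

Regular income tax:
  £574,000 × 7% = £40,180
  £71,500 × 12% = £8,580
  → £48,760

£89,700 > £48,760, so the parallel minimum levy is the binding amount.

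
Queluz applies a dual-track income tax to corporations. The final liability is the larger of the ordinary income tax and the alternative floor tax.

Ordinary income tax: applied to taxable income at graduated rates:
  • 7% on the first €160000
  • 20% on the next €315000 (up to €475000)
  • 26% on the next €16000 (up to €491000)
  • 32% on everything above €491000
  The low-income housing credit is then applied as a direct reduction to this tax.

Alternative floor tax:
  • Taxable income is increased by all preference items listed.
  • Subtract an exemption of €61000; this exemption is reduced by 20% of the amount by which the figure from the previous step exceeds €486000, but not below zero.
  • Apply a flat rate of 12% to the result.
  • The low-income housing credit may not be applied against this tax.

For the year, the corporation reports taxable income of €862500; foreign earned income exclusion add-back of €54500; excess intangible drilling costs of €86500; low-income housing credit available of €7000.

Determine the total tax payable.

€190240

Alternative floor tax:
  Adjusted income: €862500 + €54500 + €86500 = €1003500
  Exemption: 20% × (€1003500 − €486000) = €103500 ≥ €61000, so the exemption is fully phased out
  Base: €1003500 − €0 = €1003500
  €1003500 × 12% = €120420

Ordinary income tax:
  €160000 × 7% = €11200
  €315000 × 20% = €63000
  €16000 × 26% = €4160
  €371500 × 32% = €118880
  → €197240
  Less low-income housing credit €7000 → €190240

€190240 > €120420, so the ordinary income tax governs.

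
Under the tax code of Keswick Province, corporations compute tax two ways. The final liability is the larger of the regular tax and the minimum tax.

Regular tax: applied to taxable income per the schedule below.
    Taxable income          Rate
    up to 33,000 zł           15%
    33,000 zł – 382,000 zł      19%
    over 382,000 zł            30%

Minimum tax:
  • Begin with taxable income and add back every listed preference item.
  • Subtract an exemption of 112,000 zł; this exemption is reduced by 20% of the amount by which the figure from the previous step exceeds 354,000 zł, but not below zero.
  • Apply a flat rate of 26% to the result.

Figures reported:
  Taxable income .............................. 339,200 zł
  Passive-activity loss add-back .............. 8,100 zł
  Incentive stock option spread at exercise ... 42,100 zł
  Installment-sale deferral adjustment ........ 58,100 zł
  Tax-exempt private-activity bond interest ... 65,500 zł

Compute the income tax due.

Minimum tax:
  Adjusted income: 339,200 zł + 8,100 zł + 42,100 zł + 58,100 zł + 65,500 zł = 513,000 zł
  Exemption: 112,000 zł − 20% × (513,000 zł − 354,000 zł) = 112,000 zł − 31,800 zł = 80,200 zł
  Base: 513,000 zł − 80,200 zł = 432,800 zł
  432,800 zł × 26% = 112,528 zł

Regular tax:
  33,000 zł × 15% = 4,950 zł
  306,200 zł × 19% = 58,178 zł
  → 63,128 zł

112,528 zł > 63,128 zł, so the minimum tax is the binding amount.

112,528 zł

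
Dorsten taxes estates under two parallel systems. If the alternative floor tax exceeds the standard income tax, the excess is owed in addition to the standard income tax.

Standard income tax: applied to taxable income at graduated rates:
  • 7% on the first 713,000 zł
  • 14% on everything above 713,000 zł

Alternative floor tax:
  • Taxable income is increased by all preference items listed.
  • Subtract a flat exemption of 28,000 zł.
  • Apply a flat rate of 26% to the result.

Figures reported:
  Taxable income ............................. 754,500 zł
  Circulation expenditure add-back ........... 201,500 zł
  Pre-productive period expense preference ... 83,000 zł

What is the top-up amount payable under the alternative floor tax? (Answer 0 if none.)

Alternative floor tax:
  Adjusted income: 754,500 zł + 201,500 zł + 83,000 zł = 1,039,000 zł
  Less exemption 28,000 zł → base 1,011,000 zł
  1,011,000 zł × 26% = 262,860 zł

Standard income tax:
  713,000 zł × 7% = 49,910 zł
  41,500 zł × 14% = 5,810 zł
  → 55,720 zł

Excess of alternative floor tax over standard income tax: 262,860 zł − 55,720 zł = 207,140 zł.

207,140 zł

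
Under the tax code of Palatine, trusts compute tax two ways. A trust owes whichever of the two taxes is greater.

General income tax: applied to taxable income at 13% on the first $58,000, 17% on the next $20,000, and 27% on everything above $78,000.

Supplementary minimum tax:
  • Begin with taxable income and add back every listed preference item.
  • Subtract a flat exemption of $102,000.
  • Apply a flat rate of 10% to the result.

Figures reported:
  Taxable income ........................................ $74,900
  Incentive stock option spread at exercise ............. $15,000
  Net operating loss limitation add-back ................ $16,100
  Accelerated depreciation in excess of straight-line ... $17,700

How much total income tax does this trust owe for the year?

Supplementary minimum tax:
  Adjusted income: $74,900 + $15,000 + $16,100 + $17,700 = $123,700
  Less exemption $102,000 → base $21,700
  $21,700 × 10% = $2,170

General income tax:
  $58,000 × 13% = $7,540
  $16,900 × 17% = $2,873
  → $10,413

$10,413 > $2,170, so the general income tax governs.

$10,413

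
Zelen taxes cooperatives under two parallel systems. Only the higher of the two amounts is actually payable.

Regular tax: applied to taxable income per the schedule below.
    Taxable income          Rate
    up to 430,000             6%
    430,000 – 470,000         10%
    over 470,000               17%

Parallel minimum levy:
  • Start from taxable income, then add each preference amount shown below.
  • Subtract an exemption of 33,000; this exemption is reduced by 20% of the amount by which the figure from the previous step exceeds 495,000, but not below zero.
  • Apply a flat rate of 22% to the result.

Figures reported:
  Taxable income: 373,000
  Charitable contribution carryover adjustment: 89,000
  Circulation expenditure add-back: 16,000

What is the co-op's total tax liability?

97,900

Regular tax:
  373,000 × 6% = 22,380

Parallel minimum levy:
  Adjusted income: 373,000 + 89,000 + 16,000 = 478,000
  Exemption: 478,000 ≤ 495,000, so full 33,000 applies
  Base: 478,000 − 33,000 = 445,000
  445,000 × 22% = 97,900

97,900 > 22,380, so the parallel minimum levy is the binding amount.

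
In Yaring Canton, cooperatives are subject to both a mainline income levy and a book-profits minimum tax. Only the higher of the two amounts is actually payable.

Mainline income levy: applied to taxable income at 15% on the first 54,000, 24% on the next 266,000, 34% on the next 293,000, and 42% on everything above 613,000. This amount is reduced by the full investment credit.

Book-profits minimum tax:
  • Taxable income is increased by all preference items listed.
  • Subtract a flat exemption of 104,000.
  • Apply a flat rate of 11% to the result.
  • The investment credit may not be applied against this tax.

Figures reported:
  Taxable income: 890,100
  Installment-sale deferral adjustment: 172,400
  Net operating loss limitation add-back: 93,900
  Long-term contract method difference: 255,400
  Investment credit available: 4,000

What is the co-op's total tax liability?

Mainline income levy:
  54,000 × 15% = 8,100
  266,000 × 24% = 63,840
  293,000 × 34% = 99,620
  277,100 × 42% = 116,382
  → 287,942
  Less investment credit 4,000 → 283,942

Book-profits minimum tax:
  Adjusted income: 890,100 + 172,400 + 93,900 + 255,400 = 1,411,800
  Less exemption 104,000 → base 1,307,800
  1,307,800 × 11% = 143,858

283,942 > 143,858, so the mainline income levy governs.

283,942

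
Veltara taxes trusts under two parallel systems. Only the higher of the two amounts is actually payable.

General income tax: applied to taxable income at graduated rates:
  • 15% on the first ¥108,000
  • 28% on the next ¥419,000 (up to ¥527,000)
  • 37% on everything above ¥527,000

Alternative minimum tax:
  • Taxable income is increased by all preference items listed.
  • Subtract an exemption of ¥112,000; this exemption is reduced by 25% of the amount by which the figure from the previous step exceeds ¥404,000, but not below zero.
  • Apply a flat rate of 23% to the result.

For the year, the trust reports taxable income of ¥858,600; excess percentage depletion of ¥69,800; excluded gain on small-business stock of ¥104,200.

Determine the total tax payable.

¥256,212

General income tax:
  ¥108,000 × 15% = ¥16,200
  ¥419,000 × 28% = ¥117,320
  ¥331,600 × 37% = ¥122,692
  → ¥256,212

Alternative minimum tax:
  Adjusted income: ¥858,600 + ¥69,800 + ¥104,200 = ¥1,032,600
  Exemption: 25% × (¥1,032,600 − ¥404,000) = ¥157,150 ≥ ¥112,000, so the exemption is fully phased out
  Base: ¥1,032,600 − ¥0 = ¥1,032,600
  ¥1,032,600 × 23% = ¥237,498

¥256,212 > ¥237,498, so the general income tax governs.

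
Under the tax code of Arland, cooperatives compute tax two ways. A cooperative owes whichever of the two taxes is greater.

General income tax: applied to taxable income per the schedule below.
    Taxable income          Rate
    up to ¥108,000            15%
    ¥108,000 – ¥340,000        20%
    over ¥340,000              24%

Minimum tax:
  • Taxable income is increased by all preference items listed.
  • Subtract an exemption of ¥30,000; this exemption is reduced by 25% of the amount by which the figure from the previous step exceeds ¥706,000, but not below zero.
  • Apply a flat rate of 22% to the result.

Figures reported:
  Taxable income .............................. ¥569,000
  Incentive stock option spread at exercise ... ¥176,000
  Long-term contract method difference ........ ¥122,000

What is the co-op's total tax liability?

General income tax:
  ¥108,000 × 15% = ¥16,200
  ¥232,000 × 20% = ¥46,400
  ¥229,000 × 24% = ¥54,960
  → ¥117,560

Minimum tax:
  Adjusted income: ¥569,000 + ¥176,000 + ¥122,000 = ¥867,000
  Exemption: 25% × (¥867,000 − ¥706,000) = ¥40,250 ≥ ¥30,000, so the exemption is fully phased out
  Base: ¥867,000 − ¥0 = ¥867,000
  ¥867,000 × 22% = ¥190,740

¥190,740 > ¥117,560, so the minimum tax is the binding amount.

¥190,740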